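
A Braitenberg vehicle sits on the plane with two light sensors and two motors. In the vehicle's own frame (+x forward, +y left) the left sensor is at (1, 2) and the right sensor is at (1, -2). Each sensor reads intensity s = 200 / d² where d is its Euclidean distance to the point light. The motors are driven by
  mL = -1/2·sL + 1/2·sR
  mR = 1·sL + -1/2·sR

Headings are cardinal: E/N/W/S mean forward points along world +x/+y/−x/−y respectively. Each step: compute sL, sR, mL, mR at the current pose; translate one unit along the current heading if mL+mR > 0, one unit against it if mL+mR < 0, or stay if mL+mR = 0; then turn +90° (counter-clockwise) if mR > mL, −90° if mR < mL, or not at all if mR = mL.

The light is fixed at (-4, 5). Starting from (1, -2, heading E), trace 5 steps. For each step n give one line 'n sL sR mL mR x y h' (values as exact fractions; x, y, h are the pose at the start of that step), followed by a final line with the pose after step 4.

n=0: pose=(1,-2,E); sL=200/61, sR=200/117; mL=-5600/7137, mR=17300/7137; mL+mR=100/61 → advance +1; mR−mL=22900/7137 → turn +1·90°
n=1: pose=(2,-2,N); sL=50/13, sR=2; mL=-12/13, mR=37/13; mL+mR=25/13 → advance +1; mR−mL=49/13 → turn +1·90°
n=2: pose=(2,-1,W); sL=200/89, sR=200/41; mL=4800/3649, mR=-700/3649; mL+mR=100/89 → advance +1; mR−mL=-5500/3649 → turn -1·90°
n=3: pose=(1,-1,N); sL=100/17, sR=100/37; mL=-1000/629, mR=2850/629; mL+mR=50/17 → advance +1; mR−mL=3850/629 → turn +1·90°
n=4: pose=(1,0,W); sL=40/13, sR=8; mL=32/13, mR=-12/13; mL+mR=20/13 → advance +1; mR−mL=-44/13 → turn -1·90°

0 200/61 200/117 -5600/7137 17300/7137 1 -2 E
1 50/13 2 -12/13 37/13 2 -2 N
2 200/89 200/41 4800/3649 -700/3649 2 -1 W
3 100/17 100/37 -1000/629 2850/629 1 -1 N
4 40/13 8 32/13 -12/13 1 0 W
final 0 0 N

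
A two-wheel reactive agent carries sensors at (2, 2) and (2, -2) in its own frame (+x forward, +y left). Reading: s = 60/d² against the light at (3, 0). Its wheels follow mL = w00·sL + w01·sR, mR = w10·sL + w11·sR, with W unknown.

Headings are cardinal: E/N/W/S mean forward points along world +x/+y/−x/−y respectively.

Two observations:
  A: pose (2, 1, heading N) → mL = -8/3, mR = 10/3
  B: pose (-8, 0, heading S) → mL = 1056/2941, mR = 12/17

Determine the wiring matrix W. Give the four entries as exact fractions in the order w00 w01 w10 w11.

obs A: pose=(2,1,N) → sL=10/3, sR=6, mL=-8/3, mR=10/3
obs B: pose=(-8,0,S) → sL=12/17, sR=60/173, mL=1056/2941, mR=12/17
sensor matrix S = [[10/3, 6], [12/17, 60/173]]; det S = -9056/2941
solve [mL_A; mL_B] = S·[w00; w01] and [mR_A; mR_B] = S·[w10; w11]:
  w00 = 1, w01 = -1, w10 = 1, w11 = 0

1 -1 1 0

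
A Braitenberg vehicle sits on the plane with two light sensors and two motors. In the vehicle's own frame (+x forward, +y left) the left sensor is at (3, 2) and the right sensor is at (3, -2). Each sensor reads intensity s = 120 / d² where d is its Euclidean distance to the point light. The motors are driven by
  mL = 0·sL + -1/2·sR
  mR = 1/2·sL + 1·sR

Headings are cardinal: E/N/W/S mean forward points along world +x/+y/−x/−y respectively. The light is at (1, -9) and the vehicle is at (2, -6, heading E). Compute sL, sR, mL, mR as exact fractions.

left sensor world pos  = (5, -4); dL² = 41
right sensor world pos = (5, -8); dR² = 17
sL = 120/41 = 120/41
sR = 120/17 = 120/17
mL = 0·sL + -1/2·sR = -60/17
mR = 1/2·sL + 1·sR = 5940/697

120/41 120/17 -60/17 5940/697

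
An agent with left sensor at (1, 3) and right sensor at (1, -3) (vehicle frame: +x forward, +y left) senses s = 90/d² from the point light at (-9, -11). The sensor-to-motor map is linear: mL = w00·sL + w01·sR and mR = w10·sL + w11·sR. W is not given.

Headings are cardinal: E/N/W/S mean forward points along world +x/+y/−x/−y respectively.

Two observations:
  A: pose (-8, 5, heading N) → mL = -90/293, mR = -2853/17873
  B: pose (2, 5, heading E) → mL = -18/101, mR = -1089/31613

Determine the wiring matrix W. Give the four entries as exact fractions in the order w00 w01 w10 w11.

-1 0 -1 1/2

obs A: pose=(-8,5,N) → sL=90/293, sR=18/61, mL=-90/293, mR=-2853/17873
obs B: pose=(2,5,E) → sL=18/101, sR=90/313, mL=-18/101, mR=-1089/31613
sensor matrix S = [[90/293, 18/61], [18/101, 90/313]]; det S = 20190384/565019149
solve [mL_A; mL_B] = S·[w00; w01] and [mR_A; mR_B] = S·[w10; w11]:
  w00 = -1, w01 = 0, w10 = -1, w11 = 1/2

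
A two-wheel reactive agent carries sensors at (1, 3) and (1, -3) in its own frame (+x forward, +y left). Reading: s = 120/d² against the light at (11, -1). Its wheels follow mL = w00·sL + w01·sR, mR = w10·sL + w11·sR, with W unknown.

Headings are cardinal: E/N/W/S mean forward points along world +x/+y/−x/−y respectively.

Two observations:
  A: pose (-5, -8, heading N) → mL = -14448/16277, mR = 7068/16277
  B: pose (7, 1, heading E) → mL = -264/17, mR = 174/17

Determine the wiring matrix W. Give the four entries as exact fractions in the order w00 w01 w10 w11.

obs A: pose=(-5,-8,N) → sL=120/397, sR=24/41, mL=-14448/16277, mR=7068/16277
obs B: pose=(7,1,E) → sL=60/17, sR=12, mL=-264/17, mR=174/17
sensor matrix S = [[120/397, 24/41], [60/17, 12]]; det S = 432000/276709
solve [mL_A; mL_B] = S·[w00; w01] and [mR_A; mR_B] = S·[w10; w11]:
  w00 = -1, w01 = -1, w10 = -1/2, w11 = 1

-1 -1 -1/2 1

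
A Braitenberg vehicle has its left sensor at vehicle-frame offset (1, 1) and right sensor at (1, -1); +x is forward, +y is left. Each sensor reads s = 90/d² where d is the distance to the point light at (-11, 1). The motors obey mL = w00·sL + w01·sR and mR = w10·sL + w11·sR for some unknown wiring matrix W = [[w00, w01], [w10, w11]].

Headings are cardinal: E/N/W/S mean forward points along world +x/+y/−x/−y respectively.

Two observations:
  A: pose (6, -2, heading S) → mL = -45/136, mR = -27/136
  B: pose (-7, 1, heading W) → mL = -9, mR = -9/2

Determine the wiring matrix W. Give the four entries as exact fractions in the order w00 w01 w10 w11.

0 -1 1/2 -1

obs A: pose=(6,-2,S) → sL=9/34, sR=45/136, mL=-45/136, mR=-27/136
obs B: pose=(-7,1,W) → sL=9, sR=9, mL=-9, mR=-9/2
sensor matrix S = [[9/34, 45/136], [9, 9]]; det S = -81/136
solve [mL_A; mL_B] = S·[w00; w01] and [mR_A; mR_B] = S·[w10; w11]:
  w00 = 0, w01 = -1, w10 = 1/2, w11 = -1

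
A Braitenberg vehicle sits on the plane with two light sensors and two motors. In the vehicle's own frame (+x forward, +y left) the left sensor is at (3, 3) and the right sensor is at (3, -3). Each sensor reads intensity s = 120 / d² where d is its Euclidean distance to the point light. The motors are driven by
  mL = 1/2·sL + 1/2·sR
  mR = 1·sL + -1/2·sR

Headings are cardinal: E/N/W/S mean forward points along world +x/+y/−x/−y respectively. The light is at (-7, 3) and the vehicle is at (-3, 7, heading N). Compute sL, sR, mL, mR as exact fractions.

12/5 60/49 444/245 438/245

left sensor world pos  = (-6, 10); dL² = 50
right sensor world pos = (0, 10); dR² = 98
sL = 120/50 = 12/5
sR = 120/98 = 60/49
mL = 1/2·sL + 1/2·sR = 444/245
mR = 1·sL + -1/2·sR = 438/245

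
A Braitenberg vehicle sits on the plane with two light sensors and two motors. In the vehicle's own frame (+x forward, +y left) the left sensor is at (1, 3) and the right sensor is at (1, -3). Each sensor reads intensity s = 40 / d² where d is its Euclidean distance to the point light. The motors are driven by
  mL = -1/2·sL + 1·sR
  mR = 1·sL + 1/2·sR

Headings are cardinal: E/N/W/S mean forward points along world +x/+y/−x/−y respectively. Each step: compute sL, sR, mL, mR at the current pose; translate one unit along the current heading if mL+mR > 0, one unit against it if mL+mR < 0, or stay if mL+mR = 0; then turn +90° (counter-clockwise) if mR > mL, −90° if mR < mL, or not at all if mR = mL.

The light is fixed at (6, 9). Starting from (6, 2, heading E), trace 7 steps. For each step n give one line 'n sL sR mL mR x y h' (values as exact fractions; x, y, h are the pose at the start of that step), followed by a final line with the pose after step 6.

n=0: pose=(6,2,E); sL=40/17, sR=40/101; mL=-1340/1717, mR=4380/1717; mL+mR=3040/1717 → advance +1; mR−mL=5720/1717 → turn +1·90°
n=1: pose=(7,2,N); sL=1, sR=10/13; mL=7/26, mR=18/13; mL+mR=43/26 → advance +1; mR−mL=29/26 → turn +1·90°
n=2: pose=(7,3,W); sL=40/81, sR=40/9; mL=340/81, mR=220/81; mL+mR=560/81 → advance +1; mR−mL=-40/27 → turn -1·90°
n=3: pose=(6,3,N); sL=20/17, sR=20/17; mL=10/17, mR=30/17; mL+mR=40/17 → advance +1; mR−mL=20/17 → turn +1·90°
n=4: pose=(6,4,W); sL=8/13, sR=8; mL=100/13, mR=60/13; mL+mR=160/13 → advance +1; mR−mL=-40/13 → turn -1·90°
n=5: pose=(5,4,N); sL=5/4, sR=2; mL=11/8, mR=9/4; mL+mR=29/8 → advance +1; mR−mL=7/8 → turn +1·90°
n=6: pose=(5,5,W); sL=40/53, sR=8; mL=404/53, mR=252/53; mL+mR=656/53 → advance +1; mR−mL=-152/53 → turn -1·90°

0 40/17 40/101 -1340/1717 4380/1717 6 2 E
1 1 10/13 7/26 18/13 7 2 N
2 40/81 40/9 340/81 220/81 7 3 W
3 20/17 20/17 10/17 30/17 6 3 N
4 8/13 8 100/13 60/13 6 4 W
5 5/4 2 11/8 9/4 5 4 N
6 40/53 8 404/53 252/53 5 5 W
final 4 5 N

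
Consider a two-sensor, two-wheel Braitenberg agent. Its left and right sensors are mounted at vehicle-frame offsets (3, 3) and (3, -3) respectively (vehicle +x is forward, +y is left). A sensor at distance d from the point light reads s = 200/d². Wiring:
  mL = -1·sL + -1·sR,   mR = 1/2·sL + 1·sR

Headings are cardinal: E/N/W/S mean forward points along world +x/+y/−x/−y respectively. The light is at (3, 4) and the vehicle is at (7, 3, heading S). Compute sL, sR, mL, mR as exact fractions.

left sensor world pos  = (10, 0); dL² = 65
right sensor world pos = (4, 0); dR² = 17
sL = 200/65 = 40/13
sR = 200/17 = 200/17
mL = -1·sL + -1·sR = -3280/221
mR = 1/2·sL + 1·sR = 2940/221

40/13 200/17 -3280/221 2940/221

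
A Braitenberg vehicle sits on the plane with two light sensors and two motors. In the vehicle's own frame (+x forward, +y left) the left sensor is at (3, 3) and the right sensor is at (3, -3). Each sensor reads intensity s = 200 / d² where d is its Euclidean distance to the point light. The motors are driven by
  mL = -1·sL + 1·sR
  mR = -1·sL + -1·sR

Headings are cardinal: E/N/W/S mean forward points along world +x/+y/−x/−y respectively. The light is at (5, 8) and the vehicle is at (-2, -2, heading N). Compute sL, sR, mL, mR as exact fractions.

left sensor world pos  = (-5, 1); dL² = 149
right sensor world pos = (1, 1); dR² = 65
sL = 200/149 = 200/149
sR = 200/65 = 40/13
mL = -1·sL + 1·sR = 3360/1937
mR = -1·sL + -1·sR = -8560/1937

200/149 40/13 3360/1937 -8560/1937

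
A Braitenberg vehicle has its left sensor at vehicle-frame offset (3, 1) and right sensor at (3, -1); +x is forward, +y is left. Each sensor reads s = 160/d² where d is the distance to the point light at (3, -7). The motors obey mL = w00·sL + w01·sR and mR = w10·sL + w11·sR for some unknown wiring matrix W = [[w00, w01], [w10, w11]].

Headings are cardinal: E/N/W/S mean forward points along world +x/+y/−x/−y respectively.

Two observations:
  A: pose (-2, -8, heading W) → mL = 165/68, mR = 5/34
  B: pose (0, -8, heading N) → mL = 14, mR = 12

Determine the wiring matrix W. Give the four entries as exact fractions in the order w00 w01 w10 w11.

1/2 1/2 -1 1

obs A: pose=(-2,-8,W) → sL=40/17, sR=5/2, mL=165/68, mR=5/34
obs B: pose=(0,-8,N) → sL=8, sR=20, mL=14, mR=12
sensor matrix S = [[40/17, 5/2], [8, 20]]; det S = 460/17
solve [mL_A; mL_B] = S·[w00; w01] and [mR_A; mR_B] = S·[w10; w11]:
  w00 = 1/2, w01 = 1/2, w10 = -1, w11 = 1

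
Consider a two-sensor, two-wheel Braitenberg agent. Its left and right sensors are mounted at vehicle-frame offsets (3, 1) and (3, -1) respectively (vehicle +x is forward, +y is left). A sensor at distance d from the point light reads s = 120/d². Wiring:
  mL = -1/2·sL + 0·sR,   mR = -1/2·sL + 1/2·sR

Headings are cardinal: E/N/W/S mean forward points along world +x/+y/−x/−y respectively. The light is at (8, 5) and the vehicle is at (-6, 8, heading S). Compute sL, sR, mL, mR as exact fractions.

left sensor world pos  = (-5, 5); dL² = 169
right sensor world pos = (-7, 5); dR² = 225
sL = 120/169 = 120/169
sR = 120/225 = 8/15
mL = -1/2·sL + 0·sR = -60/169
mR = -1/2·sL + 1/2·sR = -224/2535

120/169 8/15 -60/169 -224/2535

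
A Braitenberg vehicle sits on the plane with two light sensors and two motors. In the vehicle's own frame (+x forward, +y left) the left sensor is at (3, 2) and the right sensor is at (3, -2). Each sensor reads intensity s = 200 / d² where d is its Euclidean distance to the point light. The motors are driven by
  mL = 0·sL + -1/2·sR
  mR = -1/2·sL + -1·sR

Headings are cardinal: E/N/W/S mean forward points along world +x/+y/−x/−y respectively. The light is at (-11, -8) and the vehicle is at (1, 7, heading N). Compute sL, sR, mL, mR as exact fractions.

left sensor world pos  = (-1, 10); dL² = 424
right sensor world pos = (3, 10); dR² = 520
sL = 200/424 = 25/53
sR = 200/520 = 5/13
mL = 0·sL + -1/2·sR = -5/26
mR = -1/2·sL + -1·sR = -855/1378

25/53 5/13 -5/26 -855/1378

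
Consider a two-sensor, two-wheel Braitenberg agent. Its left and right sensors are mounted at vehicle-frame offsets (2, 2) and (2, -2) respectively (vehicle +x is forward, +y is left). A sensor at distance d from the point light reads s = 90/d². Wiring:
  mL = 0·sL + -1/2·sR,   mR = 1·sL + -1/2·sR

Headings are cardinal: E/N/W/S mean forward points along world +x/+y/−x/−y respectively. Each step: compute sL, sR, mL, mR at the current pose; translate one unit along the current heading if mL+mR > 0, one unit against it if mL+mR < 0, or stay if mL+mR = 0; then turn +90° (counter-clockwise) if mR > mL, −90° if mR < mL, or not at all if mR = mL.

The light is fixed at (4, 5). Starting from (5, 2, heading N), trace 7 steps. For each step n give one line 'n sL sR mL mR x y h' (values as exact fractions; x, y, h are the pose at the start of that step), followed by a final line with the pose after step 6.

0 45 9 -9/2 81/2 5 2 N
1 90/17 90 -45 -675/17 5 3 W
2 45/16 45/8 -45/16 0 6 3 S
3 90/17 18/5 -9/5 297/85 6 4 E
4 45 45/13 -45/26 1125/26 7 4 N
5 18 18 -9 9 7 5 W
6 90/29 18 -9 -171/29 7 5 S
final 7 6 E

n=0: pose=(5,2,N); sL=45, sR=9; mL=-9/2, mR=81/2; mL+mR=36 → advance +1; mR−mL=45 → turn +1·90°
n=1: pose=(5,3,W); sL=90/17, sR=90; mL=-45, mR=-675/17; mL+mR=-1440/17 → advance -1; mR−mL=90/17 → turn +1·90°
n=2: pose=(6,3,S); sL=45/16, sR=45/8; mL=-45/16, mR=0; mL+mR=-45/16 → advance -1; mR−mL=45/16 → turn +1·90°
n=3: pose=(6,4,E); sL=90/17, sR=18/5; mL=-9/5, mR=297/85; mL+mR=144/85 → advance +1; mR−mL=90/17 → turn +1·90°
n=4: pose=(7,4,N); sL=45, sR=45/13; mL=-45/26, mR=1125/26; mL+mR=540/13 → advance +1; mR−mL=45 → turn +1·90°
n=5: pose=(7,5,W); sL=18, sR=18; mL=-9, mR=9; mL+mR=0 → advance +0; mR−mL=18 → turn +1·90°
n=6: pose=(7,5,S); sL=90/29, sR=18; mL=-9, mR=-171/29; mL+mR=-432/29 → advance -1; mR−mL=90/29 → turn +1·90°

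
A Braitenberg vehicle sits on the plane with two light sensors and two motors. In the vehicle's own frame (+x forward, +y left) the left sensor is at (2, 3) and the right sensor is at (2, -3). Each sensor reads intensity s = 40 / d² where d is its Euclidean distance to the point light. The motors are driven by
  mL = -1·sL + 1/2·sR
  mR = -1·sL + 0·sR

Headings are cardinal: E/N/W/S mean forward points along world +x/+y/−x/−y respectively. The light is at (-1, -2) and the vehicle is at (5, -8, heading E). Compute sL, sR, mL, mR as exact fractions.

left sensor world pos  = (7, -5); dL² = 73
right sensor world pos = (7, -11); dR² = 145
sL = 40/73 = 40/73
sR = 40/145 = 8/29
mL = -1·sL + 1/2·sR = -868/2117
mR = -1·sL + 0·sR = -40/73

40/73 8/29 -868/2117 -40/73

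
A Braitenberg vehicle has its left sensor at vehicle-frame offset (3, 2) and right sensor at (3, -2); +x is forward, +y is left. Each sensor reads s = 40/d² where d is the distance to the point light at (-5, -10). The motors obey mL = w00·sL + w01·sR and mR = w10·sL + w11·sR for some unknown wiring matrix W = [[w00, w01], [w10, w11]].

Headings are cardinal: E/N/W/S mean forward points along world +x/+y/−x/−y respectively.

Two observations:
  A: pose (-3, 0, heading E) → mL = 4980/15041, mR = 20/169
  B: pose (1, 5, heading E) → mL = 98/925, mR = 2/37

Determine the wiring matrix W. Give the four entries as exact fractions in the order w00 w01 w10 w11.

-1/2 1 1/2 0

obs A: pose=(-3,0,E) → sL=40/169, sR=40/89, mL=4980/15041, mR=20/169
obs B: pose=(1,5,E) → sL=4/37, sR=4/25, mL=98/925, mR=2/37
sensor matrix S = [[40/169, 40/89], [4/37, 4/25]]; det S = -29824/2782585
solve [mL_A; mL_B] = S·[w00; w01] and [mR_A; mR_B] = S·[w10; w11]:
  w00 = -1/2, w01 = 1, w10 = 1/2, w11 = 0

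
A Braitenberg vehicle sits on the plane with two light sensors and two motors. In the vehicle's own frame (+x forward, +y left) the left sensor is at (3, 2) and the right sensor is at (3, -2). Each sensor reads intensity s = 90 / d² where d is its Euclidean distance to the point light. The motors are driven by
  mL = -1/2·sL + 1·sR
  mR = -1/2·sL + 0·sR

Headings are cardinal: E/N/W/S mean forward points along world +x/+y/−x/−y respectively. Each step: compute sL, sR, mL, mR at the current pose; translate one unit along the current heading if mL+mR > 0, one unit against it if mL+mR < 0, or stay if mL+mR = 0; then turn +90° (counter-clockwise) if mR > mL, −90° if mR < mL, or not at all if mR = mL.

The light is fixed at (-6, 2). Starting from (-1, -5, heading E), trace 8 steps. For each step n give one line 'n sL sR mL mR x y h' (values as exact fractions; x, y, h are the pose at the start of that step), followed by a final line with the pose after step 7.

n=0: pose=(-1,-5,E); sL=90/89, sR=18/29; mL=297/2581, mR=-45/89; mL+mR=-1008/2581 → advance -1; mR−mL=-18/29 → turn -1·90°
n=1: pose=(-2,-5,S); sL=45/68, sR=45/52; mL=945/1768, mR=-45/136; mL+mR=45/221 → advance +1; mR−mL=-45/52 → turn -1·90°
n=2: pose=(-2,-6,W); sL=90/101, sR=90/37; mL=7425/3737, mR=-45/101; mL+mR=5760/3737 → advance +1; mR−mL=-90/37 → turn -1·90°
n=3: pose=(-3,-6,N); sL=45/13, sR=9/5; mL=9/130, mR=-45/26; mL+mR=-108/65 → advance -1; mR−mL=-9/5 → turn -1·90°
n=4: pose=(-3,-7,E); sL=18/17, sR=90/157; mL=117/2669, mR=-9/17; mL+mR=-1296/2669 → advance -1; mR−mL=-90/157 → turn -1·90°
n=5: pose=(-4,-7,S); sL=9/16, sR=5/8; mL=11/32, mR=-9/32; mL+mR=1/16 → advance +1; mR−mL=-5/8 → turn -1·90°
n=6: pose=(-4,-8,W); sL=18/29, sR=18/13; mL=405/377, mR=-9/29; mL+mR=288/377 → advance +1; mR−mL=-18/13 → turn -1·90°
n=7: pose=(-5,-8,N); sL=9/5, sR=45/29; mL=189/290, mR=-9/10; mL+mR=-36/145 → advance -1; mR−mL=-45/29 → turn -1·90°

0 90/89 18/29 297/2581 -45/89 -1 -5 E
1 45/68 45/52 945/1768 -45/136 -2 -5 S
2 90/101 90/37 7425/3737 -45/101 -2 -6 W
3 45/13 9/5 9/130 -45/26 -3 -6 N
4 18/17 90/157 117/2669 -9/17 -3 -7 E
5 9/16 5/8 11/32 -9/32 -4 -7 S
6 18/29 18/13 405/377 -9/29 -4 -8 W
7 9/5 45/29 189/290 -9/10 -5 -8 N
final -5 -9 E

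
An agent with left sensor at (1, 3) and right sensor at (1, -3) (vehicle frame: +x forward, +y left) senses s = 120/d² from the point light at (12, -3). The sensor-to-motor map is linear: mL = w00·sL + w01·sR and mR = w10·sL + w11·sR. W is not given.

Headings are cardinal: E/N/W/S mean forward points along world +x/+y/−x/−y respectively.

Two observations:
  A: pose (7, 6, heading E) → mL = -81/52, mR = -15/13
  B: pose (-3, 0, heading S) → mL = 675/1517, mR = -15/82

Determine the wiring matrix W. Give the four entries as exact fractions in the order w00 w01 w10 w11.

obs A: pose=(7,6,E) → sL=3/4, sR=30/13, mL=-81/52, mR=-15/13
obs B: pose=(-3,0,S) → sL=30/37, sR=15/41, mL=675/1517, mR=-15/82
sensor matrix S = [[3/4, 30/13], [30/37, 15/41]]; det S = -125955/78884
solve [mL_A; mL_B] = S·[w00; w01] and [mR_A; mR_B] = S·[w10; w11]:
  w00 = 1, w01 = -1, w10 = 0, w11 = -1/2

1 -1 0 -1/2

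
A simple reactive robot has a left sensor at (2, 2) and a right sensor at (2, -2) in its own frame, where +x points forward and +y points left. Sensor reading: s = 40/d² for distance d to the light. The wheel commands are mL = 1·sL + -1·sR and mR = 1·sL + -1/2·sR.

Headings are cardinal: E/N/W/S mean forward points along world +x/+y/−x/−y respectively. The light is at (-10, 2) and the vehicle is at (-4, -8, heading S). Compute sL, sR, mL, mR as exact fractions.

left sensor world pos  = (-2, -10); dL² = 208
right sensor world pos = (-6, -10); dR² = 160
sL = 40/208 = 5/26
sR = 40/160 = 1/4
mL = 1·sL + -1·sR = -3/52
mR = 1·sL + -1/2·sR = 7/104

5/26 1/4 -3/52 7/104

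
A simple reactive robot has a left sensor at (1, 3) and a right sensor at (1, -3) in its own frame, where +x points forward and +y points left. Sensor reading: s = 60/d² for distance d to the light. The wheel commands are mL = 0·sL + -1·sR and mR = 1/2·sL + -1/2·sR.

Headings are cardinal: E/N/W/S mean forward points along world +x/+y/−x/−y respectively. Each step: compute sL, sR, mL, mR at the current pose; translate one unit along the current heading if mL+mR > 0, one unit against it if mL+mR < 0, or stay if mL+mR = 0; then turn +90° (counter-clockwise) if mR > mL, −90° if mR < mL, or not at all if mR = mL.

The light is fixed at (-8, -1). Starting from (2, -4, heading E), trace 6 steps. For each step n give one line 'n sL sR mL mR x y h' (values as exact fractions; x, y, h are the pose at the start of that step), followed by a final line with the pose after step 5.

0 60/121 60/157 -60/157 1080/18997 2 -4 E
1 3/2 15/37 -15/37 81/148 1 -4 N
2 60/89 12/13 -12/13 -144/1157 1 -3 W
3 30/89 30/29 -30/29 -900/2581 2 -3 S
4 12/25 60/137 -60/137 72/3425 2 -2 E
5 5/3 5/12 -5/12 5/8 1 -2 N
final 1 -1 W

n=0: pose=(2,-4,E); sL=60/121, sR=60/157; mL=-60/157, mR=1080/18997; mL+mR=-6180/18997 → advance -1; mR−mL=8340/18997 → turn +1·90°
n=1: pose=(1,-4,N); sL=3/2, sR=15/37; mL=-15/37, mR=81/148; mL+mR=21/148 → advance +1; mR−mL=141/148 → turn +1·90°
n=2: pose=(1,-3,W); sL=60/89, sR=12/13; mL=-12/13, mR=-144/1157; mL+mR=-1212/1157 → advance -1; mR−mL=924/1157 → turn +1·90°
n=3: pose=(2,-3,S); sL=30/89, sR=30/29; mL=-30/29, mR=-900/2581; mL+mR=-3570/2581 → advance -1; mR−mL=1770/2581 → turn +1·90°
n=4: pose=(2,-2,E); sL=12/25, sR=60/137; mL=-60/137, mR=72/3425; mL+mR=-1428/3425 → advance -1; mR−mL=1572/3425 → turn +1·90°
n=5: pose=(1,-2,N); sL=5/3, sR=5/12; mL=-5/12, mR=5/8; mL+mR=5/24 → advance +1; mR−mL=25/24 → turn +1·90°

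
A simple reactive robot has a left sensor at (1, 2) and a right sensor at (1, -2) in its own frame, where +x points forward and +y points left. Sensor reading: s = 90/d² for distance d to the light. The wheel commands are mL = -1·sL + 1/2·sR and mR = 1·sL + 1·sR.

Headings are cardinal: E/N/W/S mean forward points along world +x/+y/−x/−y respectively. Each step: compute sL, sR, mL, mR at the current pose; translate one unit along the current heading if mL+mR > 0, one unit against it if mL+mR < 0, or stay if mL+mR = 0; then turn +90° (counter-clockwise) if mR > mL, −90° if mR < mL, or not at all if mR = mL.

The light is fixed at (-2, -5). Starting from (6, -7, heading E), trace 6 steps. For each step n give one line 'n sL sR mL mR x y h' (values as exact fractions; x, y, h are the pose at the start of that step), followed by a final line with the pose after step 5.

n=0: pose=(6,-7,E); sL=10/9, sR=90/97; mL=-565/873, mR=1780/873; mL+mR=135/97 → advance +1; mR−mL=2345/873 → turn +1·90°
n=1: pose=(7,-7,N); sL=9/5, sR=45/61; mL=-873/610, mR=774/305; mL+mR=135/122 → advance +1; mR−mL=2421/610 → turn +1·90°
n=2: pose=(7,-6,W); sL=90/73, sR=18/13; mL=-513/949, mR=2484/949; mL+mR=27/13 → advance +1; mR−mL=2997/949 → turn +1·90°
n=3: pose=(6,-6,S); sL=45/52, sR=9/4; mL=27/104, mR=81/26; mL+mR=27/8 → advance +1; mR−mL=297/104 → turn +1·90°
n=4: pose=(6,-7,E); sL=10/9, sR=90/97; mL=-565/873, mR=1780/873; mL+mR=135/97 → advance +1; mR−mL=2345/873 → turn +1·90°
n=5: pose=(7,-7,N); sL=9/5, sR=45/61; mL=-873/610, mR=774/305; mL+mR=135/122 → advance +1; mR−mL=2421/610 → turn +1·90°

0 10/9 90/97 -565/873 1780/873 6 -7 E
1 9/5 45/61 -873/610 774/305 7 -7 N
2 90/73 18/13 -513/949 2484/949 7 -6 W
3 45/52 9/4 27/104 81/26 6 -6 S
4 10/9 90/97 -565/873 1780/873 6 -7 E
5 9/5 45/61 -873/610 774/305 7 -7 N
final 7 -6 W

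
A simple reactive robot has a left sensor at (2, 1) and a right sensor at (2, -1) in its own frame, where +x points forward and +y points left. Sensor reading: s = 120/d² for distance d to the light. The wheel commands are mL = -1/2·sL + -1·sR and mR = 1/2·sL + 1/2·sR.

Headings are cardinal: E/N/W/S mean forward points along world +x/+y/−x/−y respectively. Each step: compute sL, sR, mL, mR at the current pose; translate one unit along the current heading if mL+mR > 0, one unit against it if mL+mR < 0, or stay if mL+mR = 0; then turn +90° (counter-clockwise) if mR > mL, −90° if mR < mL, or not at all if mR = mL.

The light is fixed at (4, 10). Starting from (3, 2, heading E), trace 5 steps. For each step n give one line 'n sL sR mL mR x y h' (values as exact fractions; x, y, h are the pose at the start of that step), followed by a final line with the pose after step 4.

n=0: pose=(3,2,E); sL=12/5, sR=60/41; mL=-546/205, mR=396/205; mL+mR=-30/41 → advance -1; mR−mL=942/205 → turn +1·90°
n=1: pose=(2,2,N); sL=8/3, sR=120/37; mL=-508/111, mR=328/111; mL+mR=-60/37 → advance -1; mR−mL=836/111 → turn +1·90°
n=2: pose=(2,1,W); sL=30/29, sR=3/2; mL=-117/58, mR=147/116; mL+mR=-3/4 → advance -1; mR−mL=381/116 → turn +1·90°
n=3: pose=(3,1,S); sL=120/121, sR=24/25; mL=-4404/3025, mR=2952/3025; mL+mR=-12/25 → advance -1; mR−mL=7356/3025 → turn +1·90°
n=4: pose=(3,2,E); sL=12/5, sR=60/41; mL=-546/205, mR=396/205; mL+mR=-30/41 → advance -1; mR−mL=942/205 → turn +1·90°

0 12/5 60/41 -546/205 396/205 3 2 E
1 8/3 120/37 -508/111 328/111 2 2 N
2 30/29 3/2 -117/58 147/116 2 1 W
3 120/121 24/25 -4404/3025 2952/3025 3 1 S
4 12/5 60/41 -546/205 396/205 3 2 E
final 2 2 N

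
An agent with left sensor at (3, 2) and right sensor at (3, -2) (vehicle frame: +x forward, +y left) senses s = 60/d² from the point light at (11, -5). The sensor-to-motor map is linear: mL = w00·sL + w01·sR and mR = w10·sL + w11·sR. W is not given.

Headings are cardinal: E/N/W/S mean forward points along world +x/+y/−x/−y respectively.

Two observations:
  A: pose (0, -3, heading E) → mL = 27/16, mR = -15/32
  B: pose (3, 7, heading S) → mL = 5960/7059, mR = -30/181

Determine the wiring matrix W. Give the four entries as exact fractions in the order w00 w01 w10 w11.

obs A: pose=(0,-3,E) → sL=3/4, sR=15/16, mL=27/16, mR=-15/32
obs B: pose=(3,7,S) → sL=20/39, sR=60/181, mL=5960/7059, mR=-30/181
sensor matrix S = [[3/4, 15/16], [20/39, 60/181]]; det S = -2185/9412
solve [mL_A; mL_B] = S·[w00; w01] and [mR_A; mR_B] = S·[w10; w11]:
  w00 = 1, w01 = 1, w10 = 0, w11 = -1/2

1 1 0 -1/2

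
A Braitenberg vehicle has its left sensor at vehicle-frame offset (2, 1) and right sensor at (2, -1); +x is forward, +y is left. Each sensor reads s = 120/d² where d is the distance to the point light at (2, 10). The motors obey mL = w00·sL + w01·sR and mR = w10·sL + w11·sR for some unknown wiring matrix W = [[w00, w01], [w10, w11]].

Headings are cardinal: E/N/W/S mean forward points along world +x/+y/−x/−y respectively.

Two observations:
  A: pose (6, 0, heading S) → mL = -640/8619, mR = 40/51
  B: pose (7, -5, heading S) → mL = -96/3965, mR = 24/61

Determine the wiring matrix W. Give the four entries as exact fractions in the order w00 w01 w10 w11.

obs A: pose=(6,0,S) → sL=120/169, sR=40/51, mL=-640/8619, mR=40/51
obs B: pose=(7,-5,S) → sL=24/65, sR=24/61, mL=-96/3965, mR=24/61
sensor matrix S = [[120/169, 40/51], [24/65, 24/61]]; det S = -1792/175253
solve [mL_A; mL_B] = S·[w00; w01] and [mR_A; mR_B] = S·[w10; w11]:
  w00 = 1, w01 = -1, w10 = 0, w11 = 1

1 -1 0 1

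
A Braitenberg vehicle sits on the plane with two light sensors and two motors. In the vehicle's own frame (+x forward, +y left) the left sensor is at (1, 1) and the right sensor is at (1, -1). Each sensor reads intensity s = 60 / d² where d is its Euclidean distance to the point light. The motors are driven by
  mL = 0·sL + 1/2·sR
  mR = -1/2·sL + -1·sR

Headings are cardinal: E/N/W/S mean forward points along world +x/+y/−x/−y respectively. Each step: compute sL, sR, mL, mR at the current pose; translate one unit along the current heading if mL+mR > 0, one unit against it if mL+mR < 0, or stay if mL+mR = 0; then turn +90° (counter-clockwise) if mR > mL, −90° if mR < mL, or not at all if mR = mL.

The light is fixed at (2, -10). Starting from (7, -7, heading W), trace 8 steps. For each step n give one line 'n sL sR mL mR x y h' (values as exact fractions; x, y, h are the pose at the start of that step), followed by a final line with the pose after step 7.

n=0: pose=(7,-7,W); sL=3, sR=15/8; mL=15/16, mR=-27/8; mL+mR=-39/16 → advance -1; mR−mL=-69/16 → turn -1·90°
n=1: pose=(8,-7,N); sL=60/41, sR=12/13; mL=6/13, mR=-882/533; mL+mR=-636/533 → advance -1; mR−mL=-1128/533 → turn -1·90°
n=2: pose=(8,-8,E); sL=30/29, sR=6/5; mL=3/5, mR=-249/145; mL+mR=-162/145 → advance -1; mR−mL=-336/145 → turn -1·90°
n=3: pose=(7,-8,S); sL=60/37, sR=60/17; mL=30/17, mR=-2730/629; mL+mR=-1620/629 → advance -1; mR−mL=-3840/629 → turn -1·90°
n=4: pose=(7,-7,W); sL=3, sR=15/8; mL=15/16, mR=-27/8; mL+mR=-39/16 → advance -1; mR−mL=-69/16 → turn -1·90°
n=5: pose=(8,-7,N); sL=60/41, sR=12/13; mL=6/13, mR=-882/533; mL+mR=-636/533 → advance -1; mR−mL=-1128/533 → turn -1·90°
n=6: pose=(8,-8,E); sL=30/29, sR=6/5; mL=3/5, mR=-249/145; mL+mR=-162/145 → advance -1; mR−mL=-336/145 → turn -1·90°
n=7: pose=(7,-8,S); sL=60/37, sR=60/17; mL=30/17, mR=-2730/629; mL+mR=-1620/629 → advance -1; mR−mL=-3840/629 → turn -1·90°

0 3 15/8 15/16 -27/8 7 -7 W
1 60/41 12/13 6/13 -882/533 8 -7 N
2 30/29 6/5 3/5 -249/145 8 -8 E
3 60/37 60/17 30/17 -2730/629 7 -8 S
4 3 15/8 15/16 -27/8 7 -7 W
5 60/41 12/13 6/13 -882/533 8 -7 N
6 30/29 6/5 3/5 -249/145 8 -8 E
7 60/37 60/17 30/17 -2730/629 7 -8 S
final 7 -7 W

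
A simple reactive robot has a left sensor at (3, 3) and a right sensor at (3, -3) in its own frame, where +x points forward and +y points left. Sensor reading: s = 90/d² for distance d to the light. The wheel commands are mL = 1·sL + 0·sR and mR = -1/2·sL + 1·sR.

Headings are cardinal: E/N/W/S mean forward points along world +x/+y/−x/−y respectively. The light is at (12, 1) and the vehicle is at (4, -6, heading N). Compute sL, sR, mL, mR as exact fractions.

90/137 90/41 90/137 10485/5617

left sensor world pos  = (1, -3); dL² = 137
right sensor world pos = (7, -3); dR² = 41
sL = 90/137 = 90/137
sR = 90/41 = 90/41
mL = 1·sL + 0·sR = 90/137
mR = -1/2·sL + 1·sR = 10485/5617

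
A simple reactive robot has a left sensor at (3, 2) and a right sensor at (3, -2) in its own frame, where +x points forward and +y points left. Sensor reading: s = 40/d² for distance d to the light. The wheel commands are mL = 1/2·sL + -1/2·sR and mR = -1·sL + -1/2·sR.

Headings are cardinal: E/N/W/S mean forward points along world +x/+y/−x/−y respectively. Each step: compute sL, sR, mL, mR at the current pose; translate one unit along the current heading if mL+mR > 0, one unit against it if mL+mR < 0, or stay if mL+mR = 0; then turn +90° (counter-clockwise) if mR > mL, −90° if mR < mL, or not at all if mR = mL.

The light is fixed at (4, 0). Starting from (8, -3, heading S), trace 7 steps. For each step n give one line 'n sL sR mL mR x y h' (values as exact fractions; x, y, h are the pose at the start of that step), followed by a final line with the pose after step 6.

n=0: pose=(8,-3,S); sL=5/9, sR=1; mL=-2/9, mR=-19/18; mL+mR=-23/18 → advance -1; mR−mL=-5/6 → turn -1·90°
n=1: pose=(8,-2,W); sL=40/17, sR=40; mL=-320/17, mR=-380/17; mL+mR=-700/17 → advance -1; mR−mL=-60/17 → turn -1·90°
n=2: pose=(9,-2,N); sL=4, sR=4/5; mL=8/5, mR=-22/5; mL+mR=-14/5 → advance -1; mR−mL=-6 → turn -1·90°
n=3: pose=(9,-3,E); sL=8/13, sR=40/89; mL=96/1157, mR=-972/1157; mL+mR=-876/1157 → advance -1; mR−mL=-12/13 → turn -1·90°
n=4: pose=(8,-3,S); sL=5/9, sR=1; mL=-2/9, mR=-19/18; mL+mR=-23/18 → advance -1; mR−mL=-5/6 → turn -1·90°
n=5: pose=(8,-2,W); sL=40/17, sR=40; mL=-320/17, mR=-380/17; mL+mR=-700/17 → advance -1; mR−mL=-60/17 → turn -1·90°
n=6: pose=(9,-2,N); sL=4, sR=4/5; mL=8/5, mR=-22/5; mL+mR=-14/5 → advance -1; mR−mL=-6 → turn -1·90°

0 5/9 1 -2/9 -19/18 8 -3 S
1 40/17 40 -320/17 -380/17 8 -2 W
2 4 4/5 8/5 -22/5 9 -2 N
3 8/13 40/89 96/1157 -972/1157 9 -3 E
4 5/9 1 -2/9 -19/18 8 -3 S
5 40/17 40 -320/17 -380/17 8 -2 W
6 4 4/5 8/5 -22/5 9 -2 N
final 9 -3 E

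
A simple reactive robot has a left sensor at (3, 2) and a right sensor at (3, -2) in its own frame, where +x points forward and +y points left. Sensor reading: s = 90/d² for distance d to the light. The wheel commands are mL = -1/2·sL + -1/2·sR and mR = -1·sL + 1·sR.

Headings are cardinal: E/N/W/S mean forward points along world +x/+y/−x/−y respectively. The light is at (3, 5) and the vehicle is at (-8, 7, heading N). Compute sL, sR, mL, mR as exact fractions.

45/97 45/53 -3375/5141 1980/5141

left sensor world pos  = (-10, 10); dL² = 194
right sensor world pos = (-6, 10); dR² = 106
sL = 90/194 = 45/97
sR = 90/106 = 45/53
mL = -1/2·sL + -1/2·sR = -3375/5141
mR = -1·sL + 1·sR = 1980/5141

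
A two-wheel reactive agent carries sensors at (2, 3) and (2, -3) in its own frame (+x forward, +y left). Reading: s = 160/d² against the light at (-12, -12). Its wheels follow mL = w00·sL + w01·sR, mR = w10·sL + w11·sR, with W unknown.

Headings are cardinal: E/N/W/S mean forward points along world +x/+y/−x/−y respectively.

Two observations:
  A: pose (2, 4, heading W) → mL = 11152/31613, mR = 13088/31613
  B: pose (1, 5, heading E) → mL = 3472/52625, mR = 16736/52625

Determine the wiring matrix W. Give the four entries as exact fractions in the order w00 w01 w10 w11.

1 -1/2 1/2 1/2

obs A: pose=(2,4,W) → sL=160/313, sR=32/101, mL=11152/31613, mR=13088/31613
obs B: pose=(1,5,E) → sL=32/125, sR=160/421, mL=3472/52625, mR=16736/52625
sensor matrix S = [[160/313, 32/101], [32/125, 160/421]]; det S = 188264448/1663634125
solve [mL_A; mL_B] = S·[w00; w01] and [mR_A; mR_B] = S·[w10; w11]:
  w00 = 1, w01 = -1/2, w10 = 1/2, w11 = 1/2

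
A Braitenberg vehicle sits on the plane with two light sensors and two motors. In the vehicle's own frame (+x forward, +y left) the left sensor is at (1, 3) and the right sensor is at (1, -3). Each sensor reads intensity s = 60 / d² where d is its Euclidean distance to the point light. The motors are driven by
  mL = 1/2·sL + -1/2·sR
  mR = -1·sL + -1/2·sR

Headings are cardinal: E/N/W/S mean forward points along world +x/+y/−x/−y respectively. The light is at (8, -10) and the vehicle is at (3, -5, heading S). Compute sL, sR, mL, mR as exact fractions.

left sensor world pos  = (6, -6); dL² = 20
right sensor world pos = (0, -6); dR² = 80
sL = 60/20 = 3
sR = 60/80 = 3/4
mL = 1/2·sL + -1/2·sR = 9/8
mR = -1·sL + -1/2·sR = -27/8

3 3/4 9/8 -27/8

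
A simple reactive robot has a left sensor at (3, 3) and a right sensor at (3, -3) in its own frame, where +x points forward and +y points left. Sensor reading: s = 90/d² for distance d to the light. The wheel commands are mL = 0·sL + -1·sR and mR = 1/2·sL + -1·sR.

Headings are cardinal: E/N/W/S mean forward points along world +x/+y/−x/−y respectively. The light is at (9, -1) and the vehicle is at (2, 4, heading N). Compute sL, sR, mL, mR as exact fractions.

45/82 9/8 -9/8 -279/328

left sensor world pos  = (-1, 7); dL² = 164
right sensor world pos = (5, 7); dR² = 80
sL = 90/164 = 45/82
sR = 90/80 = 9/8
mL = 0·sL + -1·sR = -9/8
mR = 1/2·sL + -1·sR = -279/328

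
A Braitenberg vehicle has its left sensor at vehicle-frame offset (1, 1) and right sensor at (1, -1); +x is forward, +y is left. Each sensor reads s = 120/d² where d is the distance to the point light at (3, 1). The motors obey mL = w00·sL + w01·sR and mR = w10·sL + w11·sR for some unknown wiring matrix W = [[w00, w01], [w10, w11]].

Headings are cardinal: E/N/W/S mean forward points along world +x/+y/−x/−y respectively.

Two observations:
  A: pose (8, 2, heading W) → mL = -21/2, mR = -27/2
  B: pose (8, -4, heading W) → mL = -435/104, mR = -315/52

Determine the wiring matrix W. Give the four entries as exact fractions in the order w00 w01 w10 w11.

-1 -1/2 -1 -1

obs A: pose=(8,2,W) → sL=15/2, sR=6, mL=-21/2, mR=-27/2
obs B: pose=(8,-4,W) → sL=30/13, sR=15/4, mL=-435/104, mR=-315/52
sensor matrix S = [[15/2, 6], [30/13, 15/4]]; det S = 1485/104
solve [mL_A; mL_B] = S·[w00; w01] and [mR_A; mR_B] = S·[w10; w11]:
  w00 = -1, w01 = -1/2, w10 = -1, w11 = -1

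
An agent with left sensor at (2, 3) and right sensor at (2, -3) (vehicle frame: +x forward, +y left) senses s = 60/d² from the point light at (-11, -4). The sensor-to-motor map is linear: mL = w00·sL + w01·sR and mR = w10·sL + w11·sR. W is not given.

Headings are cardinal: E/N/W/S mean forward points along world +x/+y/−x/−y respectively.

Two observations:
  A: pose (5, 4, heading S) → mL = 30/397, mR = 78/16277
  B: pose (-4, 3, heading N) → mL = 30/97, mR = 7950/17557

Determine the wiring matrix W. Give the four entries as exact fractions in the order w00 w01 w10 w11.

1/2 0 1 -1/2

obs A: pose=(5,4,S) → sL=60/397, sR=12/41, mL=30/397, mR=78/16277
obs B: pose=(-4,3,N) → sL=60/97, sR=60/181, mL=30/97, mR=7950/17557
sensor matrix S = [[60/397, 12/41], [60/97, 60/181]]; det S = -37419840/285775289
solve [mL_A; mL_B] = S·[w00; w01] and [mR_A; mR_B] = S·[w10; w11]:
  w00 = 1/2, w01 = 0, w10 = 1, w11 = -1/2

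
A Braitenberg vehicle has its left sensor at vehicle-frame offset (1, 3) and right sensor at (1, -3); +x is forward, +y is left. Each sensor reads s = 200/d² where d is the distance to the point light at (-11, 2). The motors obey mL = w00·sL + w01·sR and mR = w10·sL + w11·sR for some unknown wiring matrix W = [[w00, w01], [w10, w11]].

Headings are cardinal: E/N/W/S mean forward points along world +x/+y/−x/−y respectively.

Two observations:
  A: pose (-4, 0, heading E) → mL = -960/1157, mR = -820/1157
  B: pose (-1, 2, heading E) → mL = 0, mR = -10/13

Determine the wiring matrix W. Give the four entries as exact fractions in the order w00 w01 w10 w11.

-1 1 1/2 -1

obs A: pose=(-4,0,E) → sL=40/13, sR=200/89, mL=-960/1157, mR=-820/1157
obs B: pose=(-1,2,E) → sL=20/13, sR=20/13, mL=0, mR=-10/13
sensor matrix S = [[40/13, 200/89], [20/13, 20/13]]; det S = 19200/15041
solve [mL_A; mL_B] = S·[w00; w01] and [mR_A; mR_B] = S·[w10; w11]:
  w00 = -1, w01 = 1, w10 = 1/2, w11 = -1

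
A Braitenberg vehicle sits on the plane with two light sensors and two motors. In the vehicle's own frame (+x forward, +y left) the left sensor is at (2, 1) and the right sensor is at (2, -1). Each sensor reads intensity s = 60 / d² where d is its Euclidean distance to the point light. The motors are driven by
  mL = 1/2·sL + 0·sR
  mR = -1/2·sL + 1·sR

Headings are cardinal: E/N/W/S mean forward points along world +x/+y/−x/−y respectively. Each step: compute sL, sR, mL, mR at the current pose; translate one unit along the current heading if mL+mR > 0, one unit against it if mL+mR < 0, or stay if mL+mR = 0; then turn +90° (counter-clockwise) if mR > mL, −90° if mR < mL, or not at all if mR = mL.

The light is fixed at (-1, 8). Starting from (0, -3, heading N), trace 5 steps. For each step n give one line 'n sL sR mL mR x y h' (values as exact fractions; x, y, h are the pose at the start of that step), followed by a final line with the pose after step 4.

0 20/27 12/17 10/27 154/459 0 -3 N
1 2/3 6/13 1/3 5/39 0 -2 E
2 20/51 12/29 10/51 322/1479 1 -2 S
3 15/29 3/8 15/58 27/232 1 -3 E
4 12/37 60/173 6/37 1182/6401 2 -3 S
final 2 -4 E

n=0: pose=(0,-3,N); sL=20/27, sR=12/17; mL=10/27, mR=154/459; mL+mR=12/17 → advance +1; mR−mL=-16/459 → turn -1·90°
n=1: pose=(0,-2,E); sL=2/3, sR=6/13; mL=1/3, mR=5/39; mL+mR=6/13 → advance +1; mR−mL=-8/39 → turn -1·90°
n=2: pose=(1,-2,S); sL=20/51, sR=12/29; mL=10/51, mR=322/1479; mL+mR=12/29 → advance +1; mR−mL=32/1479 → turn +1·90°
n=3: pose=(1,-3,E); sL=15/29, sR=3/8; mL=15/58, mR=27/232; mL+mR=3/8 → advance +1; mR−mL=-33/232 → turn -1·90°
n=4: pose=(2,-3,S); sL=12/37, sR=60/173; mL=6/37, mR=1182/6401; mL+mR=60/173 → advance +1; mR−mL=144/6401 → turn +1·90°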